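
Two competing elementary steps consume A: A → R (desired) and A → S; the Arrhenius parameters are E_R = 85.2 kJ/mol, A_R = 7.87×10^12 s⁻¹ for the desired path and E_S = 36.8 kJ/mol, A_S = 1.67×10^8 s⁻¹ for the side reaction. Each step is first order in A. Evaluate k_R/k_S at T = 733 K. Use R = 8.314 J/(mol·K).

16.8

k_R/k_S = (A_R/A_S)·exp[−(E_R−E_S)/(RT)] = (A_R/A_S)·exp[(E_S−E_R)/(RT)].
(E_S−E_R)/(RT) = (36.8−85.2)×10³/(8.314×733) = -48400/6094 = -7.942.
k_R/k_S = (7.87×10^12/1.67×10^8)·exp(-7.942) = 47126 × 3.555×10^-4 = 16.8.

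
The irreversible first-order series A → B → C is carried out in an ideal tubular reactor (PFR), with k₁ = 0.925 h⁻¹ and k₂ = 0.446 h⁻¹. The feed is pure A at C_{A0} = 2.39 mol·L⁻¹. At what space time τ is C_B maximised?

Setting dC_B/dτ = 0 gives τ_opt = ln(k₂/k₁)/(k₂−k₁).
= ln(0.446/0.925)/(0.446−0.925) = ln(0.4822)/-0.4790 = -0.7295/-0.4790 = 1.52 h.

1.52 h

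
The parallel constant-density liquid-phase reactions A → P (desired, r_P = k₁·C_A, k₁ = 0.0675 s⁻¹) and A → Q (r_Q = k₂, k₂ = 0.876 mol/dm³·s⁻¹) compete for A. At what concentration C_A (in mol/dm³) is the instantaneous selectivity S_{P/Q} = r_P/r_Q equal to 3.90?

S_{P/Q} = (k₁/k₂)·C_A ⇒ C_A = S·k₂/k₁.
= 3.90×0.876/0.0675 = 50.6 mol/dm³.

50.6 mol/dm³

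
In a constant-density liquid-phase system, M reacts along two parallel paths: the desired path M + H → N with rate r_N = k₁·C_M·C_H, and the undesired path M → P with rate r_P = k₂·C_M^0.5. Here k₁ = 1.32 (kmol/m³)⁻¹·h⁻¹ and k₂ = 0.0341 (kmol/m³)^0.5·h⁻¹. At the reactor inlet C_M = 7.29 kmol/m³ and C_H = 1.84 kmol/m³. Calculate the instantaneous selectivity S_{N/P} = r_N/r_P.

192

S_{N/P} = r_N/r_P = (k₁·C_M·C_H)/(k₂·C_M^0.5) = (k₁/k₂)·C_M^0.5·C_H.
= (1.32×7.290×1.840) / (0.0341×7.290^0.5) = 17.71/0.09207 = 192.
Since the desired path is higher order in M, keeping C_M high (PFR or concentrated feed) favours N.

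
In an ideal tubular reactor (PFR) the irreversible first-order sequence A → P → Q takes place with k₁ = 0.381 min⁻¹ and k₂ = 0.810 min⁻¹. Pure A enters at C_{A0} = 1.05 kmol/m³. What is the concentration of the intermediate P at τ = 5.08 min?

For first-order series with pure A initially, C_P(τ) = k₁C_{A0}/(k₂−k₁)·(e^(−k₁τ) − e^(−k₂τ)).
e^(−k₁τ) = e^(−0.381×5.08) = e^(−1.935) = 0.1444; e^(−k₂τ) = e^(−4.115) = 0.01633.
C_P = 0.381×1.05/(0.810−0.381) × (0.1444−0.01633) = 0.9325×0.1280 = 0.1194 kmol/m³.

0.119 kmol/m³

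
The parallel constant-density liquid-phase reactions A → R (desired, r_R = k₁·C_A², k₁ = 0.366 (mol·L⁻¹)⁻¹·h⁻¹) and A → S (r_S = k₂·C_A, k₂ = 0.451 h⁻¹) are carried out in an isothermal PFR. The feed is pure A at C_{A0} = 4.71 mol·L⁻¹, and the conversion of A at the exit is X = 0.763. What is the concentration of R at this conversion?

C_A = C_{A0}(1−X) = 1.116 mol·L⁻¹.
Along a PFR/batch, dC_S/dC_A = −r_S/(r_R+r_S) = −k₂/(k₂+k₁·C_A).
Integrating from C_{A0} to C_A: C_S = (0.451/0.366)·ln[(0.451+0.366·4.71)/(0.451+0.366·1.12)] = 1.232·ln(2.175/0.8596) = 1.144 mol·L⁻¹.
Then C_R = (C_{A0}−C_A) − C_S = 3.594 − 1.144 = 2.450 mol·L⁻¹.

2.45 mol·L⁻¹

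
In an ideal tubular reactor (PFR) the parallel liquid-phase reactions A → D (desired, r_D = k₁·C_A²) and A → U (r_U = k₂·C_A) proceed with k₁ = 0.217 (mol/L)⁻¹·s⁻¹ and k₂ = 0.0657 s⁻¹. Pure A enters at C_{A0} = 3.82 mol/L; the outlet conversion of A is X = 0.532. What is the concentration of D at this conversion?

C_A = C_{A0}(1−X) = 1.788 mol/L.
Along a PFR/batch, dC_U/dC_A = −r_U/(r_D+r_U) = −k₂/(k₂+k₁·C_A).
Integrating from C_{A0} to C_A: C_U = (0.0657/0.217)·ln[(0.0657+0.217·3.82)/(0.0657+0.217·1.79)] = 0.3028·ln(0.8946/0.4536) = 0.2056 mol/L.
Then C_D = (C_{A0}−C_A) − C_U = 2.032 − 0.2056 = 1.827 mol/L.

1.83 mol/L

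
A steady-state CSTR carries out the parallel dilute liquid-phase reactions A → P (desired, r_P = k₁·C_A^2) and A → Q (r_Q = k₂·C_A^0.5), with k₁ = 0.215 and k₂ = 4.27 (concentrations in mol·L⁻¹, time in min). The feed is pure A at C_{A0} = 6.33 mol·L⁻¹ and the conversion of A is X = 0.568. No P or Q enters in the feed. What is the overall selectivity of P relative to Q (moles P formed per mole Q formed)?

Exit C_A = C_{A0}(1−X) = 6.33×0.432 = 2.735 mol·L⁻¹.
A CSTR operates uniformly at the exit composition, giving r_P = 1.608 and r_Q = 7.061 (each k·C_A^n at C_A = 2.735).
Overall selectivity = C_P/C_Q = r_Pτ/(r_Qτ) = r_P/r_Q = 0.228.

0.228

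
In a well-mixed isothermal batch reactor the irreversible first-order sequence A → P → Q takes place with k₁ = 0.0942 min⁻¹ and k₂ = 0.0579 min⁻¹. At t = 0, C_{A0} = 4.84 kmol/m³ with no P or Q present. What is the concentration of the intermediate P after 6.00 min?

1.74 kmol/m³

For first-order series with pure A initially, C_P(t) = k₁C_{A0}/(k₂−k₁)·(e^(−k₁t) − e^(−k₂t)).
e^(−k₁t) = e^(−0.0942×6.00) = e^(−0.5652) = 0.5682; e^(−k₂t) = e^(−0.3474) = 0.7065.
C_P = 0.0942×4.84/(0.0579−0.0942) × (0.5682−0.7065) = (-12.56)×(-0.1383) = 1.737 kmol/m³.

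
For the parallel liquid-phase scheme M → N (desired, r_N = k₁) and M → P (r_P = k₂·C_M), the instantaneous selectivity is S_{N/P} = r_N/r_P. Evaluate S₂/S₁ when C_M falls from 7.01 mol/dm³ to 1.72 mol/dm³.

S_{N/P} = (k₁/k₂)·C_M⁻¹, so S₂/S₁ = (C_{M,2}/C_{M,1})⁻¹.
= 7.01/1.72 = 4.08.
Selectivity toward N rises as C_M falls — low-concentration operation is favoured.

4.08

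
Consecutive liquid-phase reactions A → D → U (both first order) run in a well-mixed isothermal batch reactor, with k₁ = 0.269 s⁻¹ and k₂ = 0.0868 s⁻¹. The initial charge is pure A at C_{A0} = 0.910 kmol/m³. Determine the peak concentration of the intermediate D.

For a first-order series the maximum intermediate yield is C_{D,max}/C_{A0} = (k₁/k₂)^[k₂/(k₂−k₁)].
= (0.269/0.0868)^(0.0868/(0.0868−0.269)) = (3.099)^(-0.4764) = 0.5834.
C_{D,max} = 0.5834×0.910 = 0.531 kmol/m³.

0.531 kmol/m³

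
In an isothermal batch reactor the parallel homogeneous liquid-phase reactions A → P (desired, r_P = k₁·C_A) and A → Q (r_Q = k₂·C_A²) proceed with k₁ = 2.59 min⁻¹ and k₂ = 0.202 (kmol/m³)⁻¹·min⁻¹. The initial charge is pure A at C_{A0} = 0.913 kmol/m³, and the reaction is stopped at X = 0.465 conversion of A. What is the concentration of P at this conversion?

C_A = C_{A0}(1−X) = 0.4885 kmol/m³.
Along a PFR/batch, dC_P/dC_A = −r_P/(r_P+r_Q) = −k₁/(k₁+k₂·C_A).
Integrating from C_{A0} to C_A: C_P = (2.59/0.202)·ln[(2.59+0.202·0.913)/(2.59+0.202·0.488)] = 12.82·ln(2.774/2.689) = 0.4026 kmol/m³.

0.403 kmol/m³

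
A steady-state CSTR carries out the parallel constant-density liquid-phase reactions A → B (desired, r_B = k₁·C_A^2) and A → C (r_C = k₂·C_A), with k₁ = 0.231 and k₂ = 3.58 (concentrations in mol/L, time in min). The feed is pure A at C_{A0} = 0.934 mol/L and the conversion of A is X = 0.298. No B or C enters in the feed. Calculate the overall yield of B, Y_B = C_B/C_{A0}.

0.0121

Exit C_A = C_{A0}(1−X) = 0.934×0.702 = 0.6557 mol/L.
In a CSTR the entire volume is at exit conditions, so r_B = 0.231×0.6557^2 = 0.09931 and r_C = 3.58×0.6557 = 2.347.
Fraction of consumed A going to B: r_B/(r_B+r_C) = 0.04059.
C_B = 0.04059·C_{A0}·X = 0.04059×0.934×0.298 = 0.0113 mol/L; Y_B = C_B/C_{A0} = 0.0121.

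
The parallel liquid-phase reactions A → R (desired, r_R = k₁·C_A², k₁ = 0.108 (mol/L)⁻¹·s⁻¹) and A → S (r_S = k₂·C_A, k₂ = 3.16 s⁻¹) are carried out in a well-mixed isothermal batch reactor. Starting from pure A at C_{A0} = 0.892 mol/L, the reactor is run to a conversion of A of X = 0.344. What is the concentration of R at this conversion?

0.00755 mol/L

C_A = C_{A0}(1−X) = 0.5852 mol/L.
Along a PFR/batch, dC_S/dC_A = −r_S/(r_R+r_S) = −k₂/(k₂+k₁·C_A).
Integrating from C_{A0} to C_A: C_S = (3.16/0.108)·ln[(3.16+0.108·0.892)/(3.16+0.108·0.585)] = 29.26·ln(3.256/3.223) = 0.2993 mol/L.
Then C_R = (C_{A0}−C_A) − C_S = 0.3068 − 0.2993 = 0.007552 mol/L.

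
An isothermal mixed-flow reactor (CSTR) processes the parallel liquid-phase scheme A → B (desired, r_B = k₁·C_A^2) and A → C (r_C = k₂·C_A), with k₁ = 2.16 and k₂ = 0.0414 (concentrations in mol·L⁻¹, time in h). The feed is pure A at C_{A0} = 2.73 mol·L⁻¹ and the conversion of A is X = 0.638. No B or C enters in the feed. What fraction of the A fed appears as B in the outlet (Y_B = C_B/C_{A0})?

0.626

Exit C_A = C_{A0}(1−X) = 2.73×0.362 = 0.9883 mol·L⁻¹.
A CSTR operates uniformly at the exit composition, giving r_B = 2.110 and r_C = 0.04091 (each k·C_A^n at C_A = 0.9883).
Fraction of consumed A going to B: r_B/(r_B+r_C) = 0.9810.
C_B = 0.9810·C_{A0}·X = 0.9810×2.73×0.638 = 1.71 mol·L⁻¹; Y_B = C_B/C_{A0} = 0.626.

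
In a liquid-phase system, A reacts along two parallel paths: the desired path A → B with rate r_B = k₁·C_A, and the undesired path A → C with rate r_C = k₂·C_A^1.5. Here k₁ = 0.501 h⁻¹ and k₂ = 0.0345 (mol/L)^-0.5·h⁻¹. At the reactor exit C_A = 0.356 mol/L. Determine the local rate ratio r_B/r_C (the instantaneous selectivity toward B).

24.3

S_{B/C} = r_B/r_C = (k₁·C_A)/(k₂·C_A^1.5) = (k₁/k₂)·C_A^-0.5.
= (0.501×0.3560) / (0.0345×0.3560^1.5) = 0.1784/0.007328 = 24.3.
The undesired path is higher order in A, so low C_A (CSTR or dilute feed) favours B.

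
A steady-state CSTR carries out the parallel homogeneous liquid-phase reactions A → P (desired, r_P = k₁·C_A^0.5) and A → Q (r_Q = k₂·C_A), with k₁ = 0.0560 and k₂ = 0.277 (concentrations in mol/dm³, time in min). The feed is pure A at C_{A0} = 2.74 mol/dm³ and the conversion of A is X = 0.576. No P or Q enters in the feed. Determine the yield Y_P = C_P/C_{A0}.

0.0910

Exit C_A = C_{A0}(1−X) = 2.74×0.424 = 1.162 mol/dm³.
Rates in a CSTR are evaluated at the outlet concentration: r_P = 0.0560×1.162^0.5 = 0.06036, r_Q = 0.277×1.162 = 0.3218.
Fraction of consumed A going to P: r_P/(r_P+r_Q) = 0.1579.
C_P = 0.1579·C_{A0}·X = 0.1579×2.74×0.576 = 0.249 mol/dm³; Y_P = C_P/C_{A0} = 0.0910.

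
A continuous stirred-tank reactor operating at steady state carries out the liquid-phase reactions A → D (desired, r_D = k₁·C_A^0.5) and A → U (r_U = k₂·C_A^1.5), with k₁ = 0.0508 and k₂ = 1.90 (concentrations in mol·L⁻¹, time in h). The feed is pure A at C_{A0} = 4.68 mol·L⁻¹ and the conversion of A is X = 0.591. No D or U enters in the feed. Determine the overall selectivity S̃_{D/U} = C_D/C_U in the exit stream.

0.0140

Exit C_A = C_{A0}(1−X) = 4.68×0.409 = 1.914 mol·L⁻¹.
Rates in a CSTR are evaluated at the outlet concentration: r_D = 0.0508×1.914^0.5 = 0.07028, r_U = 1.90×1.914^1.5 = 5.032.
Overall selectivity = C_D/C_U = r_Dτ/(r_Uτ) = r_D/r_U = 0.0140.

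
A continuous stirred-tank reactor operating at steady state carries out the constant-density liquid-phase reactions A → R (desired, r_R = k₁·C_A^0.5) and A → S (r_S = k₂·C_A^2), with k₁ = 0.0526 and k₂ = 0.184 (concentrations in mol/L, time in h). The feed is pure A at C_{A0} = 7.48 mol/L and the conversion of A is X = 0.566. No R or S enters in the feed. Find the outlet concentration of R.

Exit C_A = C_{A0}(1−X) = 7.48×0.434 = 3.246 mol/L.
A CSTR operates uniformly at the exit composition, giving r_R = 0.09477 and r_S = 1.939 (each k·C_A^n at C_A = 3.246).
Fraction of consumed A going to R: r_R/(r_R+r_S) = 0.04660.
C_R = 0.04660·C_{A0}·X = 0.04660×7.48×0.566 = 0.197 mol/L.

0.197 mol/L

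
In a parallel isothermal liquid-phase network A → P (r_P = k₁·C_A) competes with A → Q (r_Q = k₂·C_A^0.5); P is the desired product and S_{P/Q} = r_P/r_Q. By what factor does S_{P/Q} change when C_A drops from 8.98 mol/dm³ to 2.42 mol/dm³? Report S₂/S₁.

0.519

S_{P/Q} = (k₁/k₂)·C_A^0.5, so S₂/S₁ = (C_{A,2}/C_{A,1})^0.5.
= (2.42/8.98)^0.5 = (0.2695)^0.5 = 0.519.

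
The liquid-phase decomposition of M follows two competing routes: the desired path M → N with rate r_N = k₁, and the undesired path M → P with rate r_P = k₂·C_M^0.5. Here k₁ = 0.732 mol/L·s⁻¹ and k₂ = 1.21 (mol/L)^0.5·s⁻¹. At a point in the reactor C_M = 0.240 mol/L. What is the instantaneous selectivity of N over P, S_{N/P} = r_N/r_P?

1.23

S_{N/P} = r_N/r_P = (k₁)/(k₂·C_M^0.5) = (k₁/k₂)·C_M^-0.5.
= (0.732) / (1.21×0.2400^0.5) = 0.7320/0.5928 = 1.23.
The undesired path is higher order in M, so low C_M (CSTR or dilute feed) favours N.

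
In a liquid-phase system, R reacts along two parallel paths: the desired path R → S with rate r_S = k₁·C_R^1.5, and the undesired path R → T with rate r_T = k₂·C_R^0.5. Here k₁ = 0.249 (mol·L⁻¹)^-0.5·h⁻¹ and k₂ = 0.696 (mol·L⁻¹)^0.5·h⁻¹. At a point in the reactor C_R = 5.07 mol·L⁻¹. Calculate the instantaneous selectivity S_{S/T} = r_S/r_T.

1.81

S_{S/T} = r_S/r_T = (k₁·C_R^1.5)/(k₂·C_R^0.5) = (k₁/k₂)·C_R.
= (0.249×5.070^1.5) / (0.696×5.070^0.5) = 2.843/1.567 = 1.81.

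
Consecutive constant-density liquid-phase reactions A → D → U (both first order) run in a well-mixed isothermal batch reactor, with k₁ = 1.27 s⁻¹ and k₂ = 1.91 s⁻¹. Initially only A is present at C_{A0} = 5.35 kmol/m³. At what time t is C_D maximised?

For first-order series the maximum of C_D occurs at t_opt = ln(k₂/k₁)/(k₂−k₁).
= ln(1.91/1.27)/(1.91−1.27) = ln(1.504)/0.6400 = 0.4081/0.6400 = 0.638 s.

0.638 s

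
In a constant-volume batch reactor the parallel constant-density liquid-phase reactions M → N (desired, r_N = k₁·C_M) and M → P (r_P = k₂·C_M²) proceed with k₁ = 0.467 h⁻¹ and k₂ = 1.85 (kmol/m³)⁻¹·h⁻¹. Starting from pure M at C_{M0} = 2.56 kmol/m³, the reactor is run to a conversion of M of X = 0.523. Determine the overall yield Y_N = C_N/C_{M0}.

0.0637

C_M = C_{M0}(1−X) = 1.221 kmol/m³.
Along a PFR/batch, dC_N/dC_M = −r_N/(r_N+r_P) = −k₁/(k₁+k₂·C_M).
Integrating from C_{M0} to C_M: C_N = (0.467/1.85)·ln[(0.467+1.85·2.56)/(0.467+1.85·1.22)] = 0.2524·ln(5.203/2.726) = 0.1632 kmol/m³.
Y_N = C_N/C_{M0} = 0.1632/2.56 = 0.0637.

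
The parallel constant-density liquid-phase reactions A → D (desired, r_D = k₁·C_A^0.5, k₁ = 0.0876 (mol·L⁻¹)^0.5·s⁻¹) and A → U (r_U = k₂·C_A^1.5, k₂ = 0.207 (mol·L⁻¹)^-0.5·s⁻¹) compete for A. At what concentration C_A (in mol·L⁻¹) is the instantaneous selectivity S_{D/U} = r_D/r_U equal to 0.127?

S_{D/U} = (k₁/k₂)·C_A⁻¹ ⇒ C_A = (S·k₂/k₁)^(-1).
= (0.127×0.207/0.0876)^(-1) = (0.3001)^(-1) = 3.33 mol·L⁻¹.

3.33 mol·L⁻¹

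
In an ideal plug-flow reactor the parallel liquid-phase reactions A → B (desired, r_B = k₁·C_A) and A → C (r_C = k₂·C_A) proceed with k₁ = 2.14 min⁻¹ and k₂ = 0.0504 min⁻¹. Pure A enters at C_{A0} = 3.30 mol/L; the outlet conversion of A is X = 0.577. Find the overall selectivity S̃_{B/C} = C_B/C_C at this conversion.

C_A = C_{A0}(1−X) = 1.396 mol/L.
Both paths are first order in A, so the instantaneous fraction to B is constant: dC_B/d(−C_A) = k₁/(k₁+k₂) = 0.9770.
C_B = 0.9770·(C_{A0}−C_A) = 0.9770×1.904 = 1.86 mol/L.
C_C = (C_{A0}−C_A)−C_B = 0.04381 mol/L; S̃_{B/C} = 1.860/0.04381 = 42.5.

42.5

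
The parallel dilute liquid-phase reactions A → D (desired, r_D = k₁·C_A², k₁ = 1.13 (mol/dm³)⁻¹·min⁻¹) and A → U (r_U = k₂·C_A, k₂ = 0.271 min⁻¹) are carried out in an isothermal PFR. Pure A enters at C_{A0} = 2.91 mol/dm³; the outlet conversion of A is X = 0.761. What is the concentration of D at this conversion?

1.92 mol/dm³

C_A = C_{A0}(1−X) = 0.6955 mol/dm³.
Along a PFR/batch, dC_U/dC_A = −r_U/(r_D+r_U) = −k₂/(k₂+k₁·C_A).
Integrating from C_{A0} to C_A: C_U = (0.271/1.13)·ln[(0.271+1.13·2.91)/(0.271+1.13·0.695)] = 0.2398·ln(3.559/1.057) = 0.2912 mol/dm³.
Then C_D = (C_{A0}−C_A) − C_U = 2.215 − 0.2912 = 1.923 mol/dm³.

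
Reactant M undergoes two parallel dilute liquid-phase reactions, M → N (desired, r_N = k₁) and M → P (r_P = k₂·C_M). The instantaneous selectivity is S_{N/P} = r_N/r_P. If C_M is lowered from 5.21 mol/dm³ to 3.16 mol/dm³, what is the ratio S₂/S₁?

1.65

S_{N/P} = (k₁/k₂)·C_M⁻¹, so S₂/S₁ = (C_{M,2}/C_{M,1})⁻¹.
= 5.21/3.16 = 1.65.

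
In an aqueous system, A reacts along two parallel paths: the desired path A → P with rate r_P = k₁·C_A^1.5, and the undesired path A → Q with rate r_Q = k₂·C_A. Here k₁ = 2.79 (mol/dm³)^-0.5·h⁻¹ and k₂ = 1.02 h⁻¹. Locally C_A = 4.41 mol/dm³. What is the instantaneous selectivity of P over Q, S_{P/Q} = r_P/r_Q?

5.74

S_{P/Q} = r_P/r_Q = (k₁·C_A^1.5)/(k₂·C_A) = (k₁/k₂)·C_A^0.5.
= (2.79×4.410^1.5) / (1.02×4.410) = 25.84/4.498 = 5.74.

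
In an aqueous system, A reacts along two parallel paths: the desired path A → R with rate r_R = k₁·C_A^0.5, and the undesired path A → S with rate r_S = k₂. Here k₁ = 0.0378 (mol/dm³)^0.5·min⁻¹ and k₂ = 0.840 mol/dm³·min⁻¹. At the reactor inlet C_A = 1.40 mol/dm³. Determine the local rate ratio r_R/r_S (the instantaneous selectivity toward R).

S_{R/S} = r_R/r_S = (k₁·C_A^0.5)/(k₂) = (k₁/k₂)·C_A^0.5.
= (0.0378×1.400^0.5) / (0.840) = 0.04473/0.8400 = 0.0532.

0.0532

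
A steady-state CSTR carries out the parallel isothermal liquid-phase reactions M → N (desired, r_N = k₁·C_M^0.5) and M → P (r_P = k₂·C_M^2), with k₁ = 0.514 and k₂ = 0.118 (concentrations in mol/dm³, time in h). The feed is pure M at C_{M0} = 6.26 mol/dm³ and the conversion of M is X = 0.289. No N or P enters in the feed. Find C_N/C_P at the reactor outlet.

0.464

Exit C_M = C_{M0}(1−X) = 6.26×0.711 = 4.451 mol/dm³.
Rates in a CSTR are evaluated at the outlet concentration: r_N = 0.514×4.451^0.5 = 1.084, r_P = 0.118×4.451^2 = 2.338.
Overall selectivity = C_N/C_P = r_Nτ/(r_Pτ) = r_N/r_P = 0.464.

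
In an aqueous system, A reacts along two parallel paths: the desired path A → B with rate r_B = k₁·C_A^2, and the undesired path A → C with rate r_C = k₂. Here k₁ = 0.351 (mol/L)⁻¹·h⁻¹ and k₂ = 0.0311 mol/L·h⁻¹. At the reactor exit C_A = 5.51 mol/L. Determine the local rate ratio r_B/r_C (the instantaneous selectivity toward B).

S_{B/C} = r_B/r_C = (k₁·C_A^2)/(k₂) = (k₁/k₂)·C_A^2.
= (0.351×5.510^2) / (0.0311) = 10.66/0.03110 = 343.
Since the desired path is higher order in A, keeping C_A high (PFR or concentrated feed) favours B.

343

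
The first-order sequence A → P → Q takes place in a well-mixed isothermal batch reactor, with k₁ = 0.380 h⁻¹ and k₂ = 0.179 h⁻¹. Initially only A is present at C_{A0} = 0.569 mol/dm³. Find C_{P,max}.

For a first-order series the maximum intermediate yield is C_{P,max}/C_{A0} = (k₁/k₂)^[k₂/(k₂−k₁)].
= (0.380/0.179)^(0.179/(0.179−0.380)) = (2.123)^(-0.8905) = 0.5115.
C_{P,max} = 0.5115×0.569 = 0.291 mol/dm³.

0.291 mol/dm³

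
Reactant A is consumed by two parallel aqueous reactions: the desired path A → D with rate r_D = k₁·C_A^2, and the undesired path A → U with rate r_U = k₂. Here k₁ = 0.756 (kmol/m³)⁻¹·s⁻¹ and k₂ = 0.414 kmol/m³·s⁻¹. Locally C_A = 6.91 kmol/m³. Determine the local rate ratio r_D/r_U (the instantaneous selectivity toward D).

S_{D/U} = r_D/r_U = (k₁·C_A^2)/(k₂) = (k₁/k₂)·C_A^2.
= (0.756×6.910^2) / (0.414) = 36.10/0.4140 = 87.2.
Since the desired path is higher order in A, keeping C_A high (PFR or concentrated feed) favours D.

87.2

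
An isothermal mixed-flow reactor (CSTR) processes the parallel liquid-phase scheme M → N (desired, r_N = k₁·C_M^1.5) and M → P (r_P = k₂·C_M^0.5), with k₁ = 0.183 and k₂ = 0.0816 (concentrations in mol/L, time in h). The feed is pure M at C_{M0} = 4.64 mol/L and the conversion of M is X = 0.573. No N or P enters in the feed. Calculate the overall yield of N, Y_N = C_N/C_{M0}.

0.468

Exit C_M = C_{M0}(1−X) = 4.64×0.427 = 1.981 mol/L.
A CSTR operates uniformly at the exit composition, giving r_N = 0.5104 and r_P = 0.1149 (each k·C_M^n at C_M = 1.981).
Fraction of consumed M going to N: r_N/(r_N+r_P) = 0.8163.
C_N = 0.8163·C_{M0}·X = 0.8163×4.64×0.573 = 2.17 mol/L; Y_N = C_N/C_{M0} = 0.468.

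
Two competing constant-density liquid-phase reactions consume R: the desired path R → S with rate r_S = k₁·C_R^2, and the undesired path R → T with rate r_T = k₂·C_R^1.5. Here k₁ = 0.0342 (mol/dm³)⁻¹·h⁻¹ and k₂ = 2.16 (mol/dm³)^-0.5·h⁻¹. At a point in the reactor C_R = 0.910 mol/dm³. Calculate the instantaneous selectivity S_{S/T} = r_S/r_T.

0.0151

S_{S/T} = r_S/r_T = (k₁·C_R^2)/(k₂·C_R^1.5) = (k₁/k₂)·C_R^0.5.
= (0.0342×0.9100^2) / (2.16×0.9100^1.5) = 0.02832/1.875 = 0.0151.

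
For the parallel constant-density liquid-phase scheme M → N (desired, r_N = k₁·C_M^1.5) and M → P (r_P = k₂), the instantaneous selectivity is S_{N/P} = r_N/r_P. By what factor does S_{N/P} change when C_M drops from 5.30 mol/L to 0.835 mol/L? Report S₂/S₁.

0.0625

S_{N/P} = (k₁/k₂)·C_M^1.5, so S₂/S₁ = (C_{M,2}/C_{M,1})^1.5.
= (0.835/5.30)^1.5 = (0.1575)^1.5 = 0.0625.
Selectivity toward N falls as C_M falls — high-concentration operation is favoured.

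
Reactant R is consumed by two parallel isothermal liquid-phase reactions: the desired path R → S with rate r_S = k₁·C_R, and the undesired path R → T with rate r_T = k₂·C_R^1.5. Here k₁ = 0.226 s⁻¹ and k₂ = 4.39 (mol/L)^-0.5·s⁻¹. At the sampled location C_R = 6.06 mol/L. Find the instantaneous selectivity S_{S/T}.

0.0209

S_{S/T} = r_S/r_T = (k₁·C_R)/(k₂·C_R^1.5) = (k₁/k₂)·C_R^-0.5.
= (0.226×6.060) / (4.39×6.060^1.5) = 1.370/65.49 = 0.0209.
The undesired path is higher order in R, so low C_R (CSTR or dilute feed) favours S.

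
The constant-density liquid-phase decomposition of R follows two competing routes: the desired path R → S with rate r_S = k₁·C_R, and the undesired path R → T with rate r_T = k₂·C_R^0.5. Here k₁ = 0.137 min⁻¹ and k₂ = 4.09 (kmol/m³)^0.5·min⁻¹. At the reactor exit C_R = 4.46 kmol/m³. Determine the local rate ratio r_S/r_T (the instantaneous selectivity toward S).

S_{S/T} = r_S/r_T = (k₁·C_R)/(k₂·C_R^0.5) = (k₁/k₂)·C_R^0.5.
= (0.137×4.460) / (4.09×4.460^0.5) = 0.6110/8.638 = 0.0707.
Since the desired path is higher order in R, keeping C_R high (PFR or concentrated feed) favours S.

0.0707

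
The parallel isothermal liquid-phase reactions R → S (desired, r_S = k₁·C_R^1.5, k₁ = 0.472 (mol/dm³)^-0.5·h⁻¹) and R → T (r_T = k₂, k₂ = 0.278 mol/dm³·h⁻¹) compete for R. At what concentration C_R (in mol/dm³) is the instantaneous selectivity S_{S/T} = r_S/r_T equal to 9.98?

3.26 mol/dm³

S_{S/T} = (k₁/k₂)·C_R^1.5 ⇒ C_R = (S·k₂/k₁)^(1/1.5).
= (9.98×0.278/0.472)^(0.6667) = (5.878)^(0.6667) = 3.26 mol/dm³.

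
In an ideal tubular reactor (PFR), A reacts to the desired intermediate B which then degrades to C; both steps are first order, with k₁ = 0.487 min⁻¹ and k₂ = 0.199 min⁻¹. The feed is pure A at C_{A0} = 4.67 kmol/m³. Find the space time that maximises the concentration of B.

The intermediate peaks when r₁ = r₂, i.e. k₁e^(−k₁τ) = k₂e^(−k₂τ), giving τ_opt = ln(k₂/k₁)/(k₂−k₁).
= ln(0.199/0.487)/(0.199−0.487) = ln(0.4086)/-0.2880 = -0.8950/-0.2880 = 3.11 min.

3.11 min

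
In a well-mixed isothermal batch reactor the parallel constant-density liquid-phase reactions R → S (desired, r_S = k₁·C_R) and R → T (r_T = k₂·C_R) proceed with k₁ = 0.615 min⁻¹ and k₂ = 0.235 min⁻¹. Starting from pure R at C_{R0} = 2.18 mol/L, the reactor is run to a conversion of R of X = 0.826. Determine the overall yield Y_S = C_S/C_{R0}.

C_R = C_{R0}(1−X) = 0.3793 mol/L.
Both paths are first order in R, so the instantaneous fraction to S is constant: dC_S/d(−C_R) = k₁/(k₁+k₂) = 0.7235.
C_S = 0.7235·(C_{R0}−C_R) = 0.7235×1.801 = 1.30 mol/L.
Y_S = C_S/C_{R0} = 1.303/2.18 = 0.598.

0.598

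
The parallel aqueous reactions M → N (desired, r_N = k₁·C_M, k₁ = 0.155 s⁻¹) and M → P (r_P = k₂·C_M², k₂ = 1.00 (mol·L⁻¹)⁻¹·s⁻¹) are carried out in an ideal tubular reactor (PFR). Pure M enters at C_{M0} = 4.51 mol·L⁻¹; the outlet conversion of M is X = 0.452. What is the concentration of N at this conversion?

0.0890 mol·L⁻¹

C_M = C_{M0}(1−X) = 2.471 mol·L⁻¹.
Along a PFR/batch, dC_N/dC_M = −r_N/(r_N+r_P) = −k₁/(k₁+k₂·C_M).
Integrating from C_{M0} to C_M: C_N = (0.155/1.00)·ln[(0.155+1.00·4.51)/(0.155+1.00·2.47)] = 0.1550·ln(4.665/2.626) = 0.08904 mol·L⁻¹.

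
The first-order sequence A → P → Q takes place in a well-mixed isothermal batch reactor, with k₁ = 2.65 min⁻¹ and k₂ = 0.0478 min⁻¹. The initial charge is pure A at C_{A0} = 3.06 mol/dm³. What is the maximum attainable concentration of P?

2.84 mol/dm³

At the optimum, C_{P,max}/C_{A0} = (k₁/k₂)^[k₂/(k₂−k₁)].
= (2.65/0.0478)^(0.0478/(0.0478−2.65)) = (55.44)^(-0.01837) = 0.9289.
C_{P,max} = 0.9289×3.06 = 2.84 mol/dm³.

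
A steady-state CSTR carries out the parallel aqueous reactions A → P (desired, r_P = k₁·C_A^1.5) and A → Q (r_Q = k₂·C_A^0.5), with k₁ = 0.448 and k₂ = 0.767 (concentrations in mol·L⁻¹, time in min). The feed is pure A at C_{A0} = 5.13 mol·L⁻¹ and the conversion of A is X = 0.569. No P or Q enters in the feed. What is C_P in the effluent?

1.65 mol·L⁻¹

Exit C_A = C_{A0}(1−X) = 5.13×0.431 = 2.211 mol·L⁻¹.
In a CSTR the entire volume is at exit conditions, so r_P = 0.448×2.211^1.5 = 1.473 and r_Q = 0.767×2.211^0.5 = 1.140.
Fraction of consumed A going to P: r_P/(r_P+r_Q) = 0.5636.
C_P = 0.5636·C_{A0}·X = 0.5636×5.13×0.569 = 1.65 mol·L⁻¹.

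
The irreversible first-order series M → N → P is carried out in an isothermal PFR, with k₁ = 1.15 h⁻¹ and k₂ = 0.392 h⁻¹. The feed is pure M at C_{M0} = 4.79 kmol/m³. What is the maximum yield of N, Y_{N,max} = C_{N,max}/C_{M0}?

0.573

For a first-order series the maximum intermediate yield is C_{N,max}/C_{M0} = (k₁/k₂)^[k₂/(k₂−k₁)].
= (1.15/0.392)^(0.392/(0.392−1.15)) = (2.934)^(-0.5172) = 0.5732.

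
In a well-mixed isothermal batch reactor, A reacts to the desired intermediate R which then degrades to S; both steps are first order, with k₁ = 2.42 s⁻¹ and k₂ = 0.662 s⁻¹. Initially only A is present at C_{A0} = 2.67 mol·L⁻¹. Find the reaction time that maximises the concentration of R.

0.737 s

Setting dC_R/dt = 0 gives t_opt = ln(k₂/k₁)/(k₂−k₁).
= ln(0.662/2.42)/(0.662−2.42) = ln(0.2736)/-1.758 = -1.296/-1.758 = 0.737 s.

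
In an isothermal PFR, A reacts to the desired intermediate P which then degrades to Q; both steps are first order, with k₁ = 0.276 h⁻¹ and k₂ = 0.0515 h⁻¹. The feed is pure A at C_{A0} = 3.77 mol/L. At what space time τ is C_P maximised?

Setting dC_P/dτ = 0 gives τ_opt = ln(k₂/k₁)/(k₂−k₁).
= ln(0.0515/0.276)/(0.0515−0.276) = ln(0.1866)/-0.2245 = -1.679/-0.2245 = 7.48 h.

7.48 h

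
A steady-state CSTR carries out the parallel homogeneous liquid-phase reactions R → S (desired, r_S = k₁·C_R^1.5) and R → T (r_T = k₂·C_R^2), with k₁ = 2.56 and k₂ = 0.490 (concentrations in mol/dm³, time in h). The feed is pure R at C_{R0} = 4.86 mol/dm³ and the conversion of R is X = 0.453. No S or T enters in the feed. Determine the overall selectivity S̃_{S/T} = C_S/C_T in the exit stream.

3.20

Exit C_R = C_{R0}(1−X) = 4.86×0.547 = 2.658 mol/dm³.
Rates in a CSTR are evaluated at the outlet concentration: r_S = 2.56×2.658^1.5 = 11.10, r_T = 0.490×2.658^2 = 3.463.
Overall selectivity = C_S/C_T = r_Sτ/(r_Tτ) = r_S/r_T = 3.20.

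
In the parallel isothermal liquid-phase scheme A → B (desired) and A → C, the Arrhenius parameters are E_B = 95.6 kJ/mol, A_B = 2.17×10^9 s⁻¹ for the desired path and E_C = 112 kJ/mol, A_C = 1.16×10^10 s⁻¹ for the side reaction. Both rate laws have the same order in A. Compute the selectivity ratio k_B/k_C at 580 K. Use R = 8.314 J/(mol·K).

5.61

With equal orders, S_{B/C} = k_B/k_C = (A_B/A_C)·exp[(E_C−E_B)/(RT)].
(E_C−E_B)/(RT) = (112−95.6)×10³/(8.314×580) = 16400/4822 = 3.401.
k_B/k_C = (2.17×10^9/1.16×10^10)·exp(3.401) = 0.1871 × 29.99 = 5.61.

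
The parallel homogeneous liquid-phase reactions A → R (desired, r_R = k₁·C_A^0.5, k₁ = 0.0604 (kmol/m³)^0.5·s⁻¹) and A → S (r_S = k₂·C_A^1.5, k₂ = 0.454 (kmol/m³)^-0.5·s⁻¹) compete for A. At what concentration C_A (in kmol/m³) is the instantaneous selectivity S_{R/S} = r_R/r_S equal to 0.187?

0.711 kmol/m³

S_{R/S} = (k₁/k₂)·C_A⁻¹ ⇒ C_A = (S·k₂/k₁)^(-1).
= (0.187×0.454/0.0604)^(-1) = (1.406)^(-1) = 0.711 kmol/m³.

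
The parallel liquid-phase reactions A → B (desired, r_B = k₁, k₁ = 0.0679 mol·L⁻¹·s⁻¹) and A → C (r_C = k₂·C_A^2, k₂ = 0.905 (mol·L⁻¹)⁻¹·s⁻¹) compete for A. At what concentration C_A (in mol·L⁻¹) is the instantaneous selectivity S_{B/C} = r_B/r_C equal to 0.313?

0.490 mol·L⁻¹

S_{B/C} = (k₁/k₂)·C_A^-2 ⇒ C_A = (S·k₂/k₁)^(-0.5).
= (0.313×0.905/0.0679)^(-0.5) = (4.172)^(-0.5) = 0.490 mol·L⁻¹.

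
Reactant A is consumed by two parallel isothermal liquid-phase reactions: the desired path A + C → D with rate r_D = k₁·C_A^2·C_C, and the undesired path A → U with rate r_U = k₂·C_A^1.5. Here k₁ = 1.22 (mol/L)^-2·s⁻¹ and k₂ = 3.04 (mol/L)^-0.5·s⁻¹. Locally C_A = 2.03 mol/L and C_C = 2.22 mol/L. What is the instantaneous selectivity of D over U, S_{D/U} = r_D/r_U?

1.27

S_{D/U} = r_D/r_U = (k₁·C_A^2·C_C)/(k₂·C_A^1.5) = (k₁/k₂)·C_A^0.5·C_C.
= (1.22×2.030^2×2.220) / (3.04×2.030^1.5) = 11.16/8.793 = 1.27.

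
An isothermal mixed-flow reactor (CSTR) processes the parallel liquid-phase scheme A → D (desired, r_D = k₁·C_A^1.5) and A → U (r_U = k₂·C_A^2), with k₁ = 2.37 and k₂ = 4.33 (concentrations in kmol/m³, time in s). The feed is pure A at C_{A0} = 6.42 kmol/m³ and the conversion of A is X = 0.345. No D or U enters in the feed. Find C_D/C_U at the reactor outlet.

Exit C_A = C_{A0}(1−X) = 6.42×0.655 = 4.205 kmol/m³.
In a CSTR the entire volume is at exit conditions, so r_D = 2.37×4.205^1.5 = 20.44 and r_U = 4.33×4.205^2 = 76.57.
Overall selectivity = C_D/C_U = r_Dτ/(r_Uτ) = r_D/r_U = 0.267.

0.267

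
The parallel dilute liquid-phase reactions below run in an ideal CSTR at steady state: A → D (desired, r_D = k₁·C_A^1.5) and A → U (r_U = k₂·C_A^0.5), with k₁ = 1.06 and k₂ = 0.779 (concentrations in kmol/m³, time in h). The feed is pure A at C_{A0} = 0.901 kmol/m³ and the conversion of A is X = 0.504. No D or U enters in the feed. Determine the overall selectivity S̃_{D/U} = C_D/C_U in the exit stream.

0.608

Exit C_A = C_{A0}(1−X) = 0.901×0.496 = 0.4469 kmol/m³.
Rates in a CSTR are evaluated at the outlet concentration: r_D = 1.06×0.4469^1.5 = 0.3167, r_U = 0.779×0.4469^0.5 = 0.5208.
Overall selectivity = C_D/C_U = r_Dτ/(r_Uτ) = r_D/r_U = 0.608.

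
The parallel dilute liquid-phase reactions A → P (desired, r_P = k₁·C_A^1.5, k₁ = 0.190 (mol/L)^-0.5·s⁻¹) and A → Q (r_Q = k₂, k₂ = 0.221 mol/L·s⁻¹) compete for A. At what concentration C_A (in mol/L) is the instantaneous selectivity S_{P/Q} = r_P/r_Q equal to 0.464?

0.663 mol/L

S_{P/Q} = (k₁/k₂)·C_A^1.5 ⇒ C_A = (S·k₂/k₁)^(1/1.5).
= (0.464×0.221/0.190)^(0.6667) = (0.5397)^(0.6667) = 0.663 mol/L.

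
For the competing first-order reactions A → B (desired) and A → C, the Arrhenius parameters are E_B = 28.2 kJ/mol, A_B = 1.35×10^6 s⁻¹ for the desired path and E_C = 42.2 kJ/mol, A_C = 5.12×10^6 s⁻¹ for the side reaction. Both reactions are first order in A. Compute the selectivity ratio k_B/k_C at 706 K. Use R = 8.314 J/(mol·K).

2.86

Since both paths have the same order in A, the concentration cancels and S_{B/C} = k_B/k_C = (A_B/A_C)·exp[(E_C−E_B)/(RT)].
(E_C−E_B)/(RT) = (42.2−28.2)×10³/(8.314×706) = 14000/5870 = 2.385.
k_B/k_C = (1.35×10^6/5.12×10^6)·exp(2.385) = 0.2637 × 10.86 = 2.86.
Since E_B < E_C, lowering the temperature improves selectivity toward B.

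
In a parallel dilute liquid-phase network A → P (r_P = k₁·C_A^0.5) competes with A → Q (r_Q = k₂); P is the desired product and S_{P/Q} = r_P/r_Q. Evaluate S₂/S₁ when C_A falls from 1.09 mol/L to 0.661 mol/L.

S_{P/Q} = (k₁/k₂)·C_A^0.5, so S₂/S₁ = (C_{A,2}/C_{A,1})^0.5.
= (0.661/1.09)^0.5 = (0.6064)^0.5 = 0.779.
Selectivity toward P falls as C_A falls — high-concentration operation is favoured.

0.779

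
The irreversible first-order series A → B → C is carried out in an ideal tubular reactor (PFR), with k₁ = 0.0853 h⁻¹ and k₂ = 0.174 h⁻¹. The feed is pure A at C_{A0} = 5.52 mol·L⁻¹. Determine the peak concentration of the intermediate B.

1.36 mol·L⁻¹

At the optimum, C_{B,max}/C_{A0} = (k₁/k₂)^[k₂/(k₂−k₁)].
= (0.0853/0.174)^(0.174/(0.174−0.0853)) = (0.4902)^(1.962) = 0.2470.
C_{B,max} = 0.2470×5.52 = 1.36 mol·L⁻¹.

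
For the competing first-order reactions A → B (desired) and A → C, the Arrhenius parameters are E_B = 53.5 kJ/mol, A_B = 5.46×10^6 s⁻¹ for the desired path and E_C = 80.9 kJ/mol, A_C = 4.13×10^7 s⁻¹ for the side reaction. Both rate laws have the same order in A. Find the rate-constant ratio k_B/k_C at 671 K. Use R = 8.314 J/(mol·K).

18.0

Since both paths have the same order in A, the concentration cancels and S_{B/C} = k_B/k_C = (A_B/A_C)·exp[(E_C−E_B)/(RT)].
(E_C−E_B)/(RT) = (80.9−53.5)×10³/(8.314×671) = 27400/5579 = 4.912.
k_B/k_C = (5.46×10^6/4.13×10^7)·exp(4.912) = 0.1322 × 135.8 = 18.0.
Since E_B < E_C, lowering the temperature improves selectivity toward B.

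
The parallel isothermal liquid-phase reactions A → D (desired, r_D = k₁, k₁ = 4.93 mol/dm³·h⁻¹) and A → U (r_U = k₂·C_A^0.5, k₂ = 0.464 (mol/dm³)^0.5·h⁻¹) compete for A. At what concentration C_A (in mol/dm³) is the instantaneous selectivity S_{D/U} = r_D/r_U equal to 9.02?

1.39 mol/dm³

S_{D/U} = (k₁/k₂)·C_A^-0.5 ⇒ C_A = (S·k₂/k₁)^(-2).
= (9.02×0.464/4.93)^(-2) = (0.8489)^(-2) = 1.39 mol/dm³.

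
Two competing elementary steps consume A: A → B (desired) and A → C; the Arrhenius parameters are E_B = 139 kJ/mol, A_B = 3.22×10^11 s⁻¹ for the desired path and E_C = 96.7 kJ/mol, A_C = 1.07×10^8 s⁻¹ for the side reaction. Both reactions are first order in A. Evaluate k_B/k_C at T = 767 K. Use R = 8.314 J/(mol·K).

Since both paths have the same order in A, the concentration cancels and S_{B/C} = k_B/k_C = (A_B/A_C)·exp[(E_C−E_B)/(RT)].
(E_C−E_B)/(RT) = (96.7−139)×10³/(8.314×767) = -42300/6377 = -6.633.
k_B/k_C = (3.22×10^11/1.07×10^8)·exp(-6.633) = 3009 × 0.001316 = 3.96.

3.96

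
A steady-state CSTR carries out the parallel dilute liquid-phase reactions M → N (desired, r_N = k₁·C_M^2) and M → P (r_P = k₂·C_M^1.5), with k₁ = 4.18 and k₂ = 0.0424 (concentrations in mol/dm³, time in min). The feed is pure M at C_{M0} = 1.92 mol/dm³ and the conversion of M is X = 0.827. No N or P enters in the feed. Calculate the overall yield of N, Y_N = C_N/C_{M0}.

Exit C_M = C_{M0}(1−X) = 1.92×0.173 = 0.3322 mol/dm³.
Rates in a CSTR are evaluated at the outlet concentration: r_N = 4.18×0.3322^2 = 0.4612, r_P = 0.0424×0.3322^1.5 = 0.008117.
Fraction of consumed M going to N: r_N/(r_N+r_P) = 0.9827.
C_N = 0.9827·C_{M0}·X = 0.9827×1.92×0.827 = 1.56 mol/dm³; Y_N = C_N/C_{M0} = 0.813.

0.813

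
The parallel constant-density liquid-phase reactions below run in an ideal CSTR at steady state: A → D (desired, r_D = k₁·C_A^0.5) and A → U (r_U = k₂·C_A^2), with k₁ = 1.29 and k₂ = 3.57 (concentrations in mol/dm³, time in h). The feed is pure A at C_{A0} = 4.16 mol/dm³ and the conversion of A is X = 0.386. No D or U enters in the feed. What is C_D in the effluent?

Exit C_A = C_{A0}(1−X) = 4.16×0.614 = 2.554 mol/dm³.
Rates in a CSTR are evaluated at the outlet concentration: r_D = 1.29×2.554^0.5 = 2.062, r_U = 3.57×2.554^2 = 23.29.
Fraction of consumed A going to D: r_D/(r_D+r_U) = 0.08132.
C_D = 0.08132·C_{A0}·X = 0.08132×4.16×0.386 = 0.131 mol/dm³.

0.131 mol/dm³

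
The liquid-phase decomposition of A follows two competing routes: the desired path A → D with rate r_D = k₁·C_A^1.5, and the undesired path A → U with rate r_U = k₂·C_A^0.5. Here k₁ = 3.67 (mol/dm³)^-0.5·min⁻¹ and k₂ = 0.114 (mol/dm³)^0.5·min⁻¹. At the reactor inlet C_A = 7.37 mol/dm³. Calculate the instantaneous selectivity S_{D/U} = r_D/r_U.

237

S_{D/U} = r_D/r_U = (k₁·C_A^1.5)/(k₂·C_A^0.5) = (k₁/k₂)·C_A.
= (3.67×7.370^1.5) / (0.114×7.370^0.5) = 73.43/0.3095 = 237.
Since the desired path is higher order in A, keeping C_A high (PFR or concentrated feed) favours D.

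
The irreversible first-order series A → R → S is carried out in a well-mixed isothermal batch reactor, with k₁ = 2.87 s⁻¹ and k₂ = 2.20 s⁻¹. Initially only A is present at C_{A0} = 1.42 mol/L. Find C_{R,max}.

0.593 mol/L

Evaluating C_R at t_opt = ln(k₂/k₁)/(k₂−k₁) gives C_{R,max}/C_{A0} = (k₁/k₂)^[k₂/(k₂−k₁)].
= (2.87/2.20)^(2.20/(2.20−2.87)) = (1.305)^(-3.284) = 0.4177.
C_{R,max} = 0.4177×1.42 = 0.593 mol/L.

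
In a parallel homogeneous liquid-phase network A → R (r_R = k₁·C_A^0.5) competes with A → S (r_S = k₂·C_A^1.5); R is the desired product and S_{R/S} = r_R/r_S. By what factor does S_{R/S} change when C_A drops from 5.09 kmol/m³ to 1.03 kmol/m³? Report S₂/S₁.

4.94

S_{R/S} = (k₁/k₂)·C_A⁻¹, so S₂/S₁ = (C_{A,2}/C_{A,1})⁻¹.
= 5.09/1.03 = 4.94.
Selectivity toward R rises as C_A falls — low-concentration operation is favoured.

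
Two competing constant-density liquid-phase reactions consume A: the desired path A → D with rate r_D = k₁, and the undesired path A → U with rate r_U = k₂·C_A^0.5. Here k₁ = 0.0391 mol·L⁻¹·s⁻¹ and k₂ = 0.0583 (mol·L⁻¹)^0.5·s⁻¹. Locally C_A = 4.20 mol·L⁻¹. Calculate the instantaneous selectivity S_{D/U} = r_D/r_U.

S_{D/U} = r_D/r_U = (k₁)/(k₂·C_A^0.5) = (k₁/k₂)·C_A^-0.5.
= (0.0391) / (0.0583×4.200^0.5) = 0.03910/0.1195 = 0.327.

0.327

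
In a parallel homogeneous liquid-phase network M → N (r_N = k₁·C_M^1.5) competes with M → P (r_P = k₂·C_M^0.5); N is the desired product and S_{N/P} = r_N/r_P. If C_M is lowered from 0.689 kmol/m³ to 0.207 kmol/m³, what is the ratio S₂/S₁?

S_{N/P} = (k₁/k₂)·C_M, so S₂/S₁ = (C_{M,2}/C_{M,1}).
= 0.207/0.689 = 0.300.

0.300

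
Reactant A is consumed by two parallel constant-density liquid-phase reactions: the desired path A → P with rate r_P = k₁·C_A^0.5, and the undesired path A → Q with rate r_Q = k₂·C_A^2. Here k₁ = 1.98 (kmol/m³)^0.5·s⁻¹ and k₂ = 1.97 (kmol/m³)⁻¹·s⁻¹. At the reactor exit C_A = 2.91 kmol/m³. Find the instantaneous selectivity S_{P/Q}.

S_{P/Q} = r_P/r_Q = (k₁·C_A^0.5)/(k₂·C_A^2) = (k₁/k₂)·C_A^-1.5.
= (1.98×2.910^0.5) / (1.97×2.910^2) = 3.378/16.68 = 0.202.

0.202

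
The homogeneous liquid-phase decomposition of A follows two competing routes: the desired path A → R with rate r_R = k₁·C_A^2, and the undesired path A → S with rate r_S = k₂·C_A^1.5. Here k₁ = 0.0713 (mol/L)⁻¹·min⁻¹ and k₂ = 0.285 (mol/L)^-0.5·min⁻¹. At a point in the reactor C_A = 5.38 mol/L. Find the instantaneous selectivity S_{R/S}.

S_{R/S} = r_R/r_S = (k₁·C_A^2)/(k₂·C_A^1.5) = (k₁/k₂)·C_A^0.5.
= (0.0713×5.380^2) / (0.285×5.380^1.5) = 2.064/3.556 = 0.580.
Since the desired path is higher order in A, keeping C_A high (PFR or concentrated feed) favours R.

0.580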